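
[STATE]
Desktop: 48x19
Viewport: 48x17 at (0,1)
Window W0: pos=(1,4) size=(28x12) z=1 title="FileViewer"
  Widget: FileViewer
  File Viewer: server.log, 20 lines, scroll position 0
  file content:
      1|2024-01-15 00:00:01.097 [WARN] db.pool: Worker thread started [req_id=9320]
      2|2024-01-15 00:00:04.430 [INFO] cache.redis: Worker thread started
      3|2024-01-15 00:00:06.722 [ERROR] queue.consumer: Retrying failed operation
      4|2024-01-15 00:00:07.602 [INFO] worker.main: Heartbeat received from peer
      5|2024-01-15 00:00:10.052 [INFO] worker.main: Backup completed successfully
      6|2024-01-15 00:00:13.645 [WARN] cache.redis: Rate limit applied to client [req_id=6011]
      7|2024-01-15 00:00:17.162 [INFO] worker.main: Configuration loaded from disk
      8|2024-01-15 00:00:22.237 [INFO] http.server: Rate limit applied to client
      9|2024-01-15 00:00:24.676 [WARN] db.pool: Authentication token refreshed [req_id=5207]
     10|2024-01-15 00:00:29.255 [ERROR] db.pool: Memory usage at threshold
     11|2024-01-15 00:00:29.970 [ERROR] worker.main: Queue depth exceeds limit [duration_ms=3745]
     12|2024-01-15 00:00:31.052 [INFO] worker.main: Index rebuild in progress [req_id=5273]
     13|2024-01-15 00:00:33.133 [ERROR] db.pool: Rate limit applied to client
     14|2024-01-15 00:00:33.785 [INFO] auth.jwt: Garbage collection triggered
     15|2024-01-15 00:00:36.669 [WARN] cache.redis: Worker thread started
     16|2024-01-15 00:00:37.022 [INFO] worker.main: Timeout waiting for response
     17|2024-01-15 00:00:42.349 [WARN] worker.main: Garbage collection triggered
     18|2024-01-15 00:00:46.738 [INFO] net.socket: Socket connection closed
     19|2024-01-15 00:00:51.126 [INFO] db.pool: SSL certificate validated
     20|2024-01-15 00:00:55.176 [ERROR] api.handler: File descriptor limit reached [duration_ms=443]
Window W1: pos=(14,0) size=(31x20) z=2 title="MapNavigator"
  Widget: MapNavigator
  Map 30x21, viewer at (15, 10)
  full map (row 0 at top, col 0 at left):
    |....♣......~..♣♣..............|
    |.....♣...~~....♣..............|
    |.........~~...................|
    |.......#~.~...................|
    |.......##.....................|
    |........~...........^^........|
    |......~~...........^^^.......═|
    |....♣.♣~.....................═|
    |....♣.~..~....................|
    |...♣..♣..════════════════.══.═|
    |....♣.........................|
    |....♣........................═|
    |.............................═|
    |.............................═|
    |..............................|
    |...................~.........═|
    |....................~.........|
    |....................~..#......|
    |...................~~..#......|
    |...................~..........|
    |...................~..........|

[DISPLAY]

              ┃ MapNavigator                ┃   
              ┠─────────────────────────────┨   
              ┃........~~...................┃   
 ┏━━━━━━━━━━━━┃......#~.~...................┃   
 ┃ FileViewer ┃......##.....................┃   
 ┠────────────┃.......~...........^^........┃   
 ┃2024-01-15 0┃.....~~...........^^^.......═┃   
 ┃2024-01-15 0┃...♣.♣~.....................═┃   
 ┃2024-01-15 0┃...♣.~..~....................┃   
 ┃2024-01-15 0┃..♣..♣..════════════════.══.═┃   
 ┃2024-01-15 0┃...♣..........@..............┃   
 ┃2024-01-15 0┃...♣........................═┃   
 ┃2024-01-15 0┃............................═┃   
 ┃2024-01-15 0┃............................═┃   
 ┗━━━━━━━━━━━━┃.............................┃   
              ┃..................~.........═┃   
              ┃...................~.........┃   


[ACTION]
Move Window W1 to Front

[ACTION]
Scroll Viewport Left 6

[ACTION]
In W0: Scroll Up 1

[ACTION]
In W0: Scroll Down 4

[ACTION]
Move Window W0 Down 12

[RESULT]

              ┃ MapNavigator                ┃   
              ┠─────────────────────────────┨   
              ┃........~~...................┃   
              ┃......#~.~...................┃   
              ┃......##.....................┃   
              ┃.......~...........^^........┃   
 ┏━━━━━━━━━━━━┃.....~~...........^^^.......═┃   
 ┃ FileViewer ┃...♣.♣~.....................═┃   
 ┠────────────┃...♣.~..~....................┃   
 ┃2024-01-15 0┃..♣..♣..════════════════.══.═┃   
 ┃2024-01-15 0┃...♣..........@..............┃   
 ┃2024-01-15 0┃...♣........................═┃   
 ┃2024-01-15 0┃............................═┃   
 ┃2024-01-15 0┃............................═┃   
 ┃2024-01-15 0┃.............................┃   
 ┃2024-01-15 0┃..................~.........═┃   
 ┃2024-01-15 0┃...................~.........┃   


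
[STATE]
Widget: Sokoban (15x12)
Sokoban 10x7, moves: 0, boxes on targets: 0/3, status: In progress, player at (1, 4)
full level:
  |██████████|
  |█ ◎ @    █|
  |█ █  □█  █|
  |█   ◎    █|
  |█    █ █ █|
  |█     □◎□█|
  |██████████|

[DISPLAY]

██████████     
█ ◎ @    █     
█ █  □█  █     
█   ◎    █     
█    █ █ █     
█     □◎□█     
██████████     
Moves: 0  0/3  
               
               
               
               


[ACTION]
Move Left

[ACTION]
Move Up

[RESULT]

██████████     
█ ◎@     █     
█ █  □█  █     
█   ◎    █     
█    █ █ █     
█     □◎□█     
██████████     
Moves: 1  0/3  
               
               
               
               


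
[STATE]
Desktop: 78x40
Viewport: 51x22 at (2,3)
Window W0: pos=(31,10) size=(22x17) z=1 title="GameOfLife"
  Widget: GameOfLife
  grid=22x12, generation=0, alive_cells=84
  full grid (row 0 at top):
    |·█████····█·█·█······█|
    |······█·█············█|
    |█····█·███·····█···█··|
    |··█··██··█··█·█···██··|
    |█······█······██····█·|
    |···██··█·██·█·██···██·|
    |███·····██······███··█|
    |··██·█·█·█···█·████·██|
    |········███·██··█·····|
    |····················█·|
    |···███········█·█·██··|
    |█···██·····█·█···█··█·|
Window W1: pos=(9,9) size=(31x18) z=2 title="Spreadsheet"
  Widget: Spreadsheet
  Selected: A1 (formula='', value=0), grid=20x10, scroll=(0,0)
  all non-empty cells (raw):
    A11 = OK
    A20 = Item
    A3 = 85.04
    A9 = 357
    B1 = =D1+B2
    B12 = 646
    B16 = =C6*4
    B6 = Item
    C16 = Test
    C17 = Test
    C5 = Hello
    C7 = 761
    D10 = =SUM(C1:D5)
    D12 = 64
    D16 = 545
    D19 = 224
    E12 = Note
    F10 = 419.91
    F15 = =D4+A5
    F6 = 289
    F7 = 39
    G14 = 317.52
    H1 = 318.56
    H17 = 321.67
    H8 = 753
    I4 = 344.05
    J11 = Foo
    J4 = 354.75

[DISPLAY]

                                                   
                                                   
                                                   
                                                   
                                                   
                                                   
       ┏━━━━━━━━━━━━━━━━━━━━━━━━━━━━━┓             
       ┃ Spreadsheet                 ┃━━━━━━━━━━━━┓
       ┠─────────────────────────────┨ife         ┃
       ┃A1:                          ┃────────────┨
       ┃       A       B       C     ┃            ┃
       ┃-----------------------------┃·█·█·█······┃
       ┃  1      [0]       0       0 ┃············┃
       ┃  2        0       0       0 ┃█·····█···█·┃
       ┃  3    85.04       0       0 ┃█··█·█···██·┃
       ┃  4        0       0       0 ┃·····██····█┃
       ┃  5        0       0Hello    ┃██·█·██···██┃
       ┃  6        0Item           0 ┃█······███··┃
       ┃  7        0       0     761 ┃█···█·████·█┃
       ┃  8        0       0       0 ┃██·██··█····┃
       ┃  9      357       0       0 ┃···········█┃
       ┃ 10        0       0       0 ┃·····█·█·██·┃


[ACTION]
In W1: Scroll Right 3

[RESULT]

                                                   
                                                   
                                                   
                                                   
                                                   
                                                   
       ┏━━━━━━━━━━━━━━━━━━━━━━━━━━━━━┓             
       ┃ Spreadsheet                 ┃━━━━━━━━━━━━┓
       ┠─────────────────────────────┨ife         ┃
       ┃A1:                          ┃────────────┨
       ┃       D       E       F     ┃            ┃
       ┃-----------------------------┃·█·█·█······┃
       ┃  1        0       0       0 ┃············┃
       ┃  2        0       0       0 ┃█·····█···█·┃
       ┃  3        0       0       0 ┃█··█·█···██·┃
       ┃  4        0       0       0 ┃·····██····█┃
       ┃  5        0       0       0 ┃██·█·██···██┃
       ┃  6        0       0     289 ┃█······███··┃
       ┃  7        0       0      39 ┃█···█·████·█┃
       ┃  8        0       0       0 ┃██·██··█····┃
       ┃  9        0       0       0 ┃···········█┃
       ┃ 10        0       0  419.91 ┃·····█·█·██·┃


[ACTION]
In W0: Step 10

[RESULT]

                                                   
                                                   
                                                   
                                                   
                                                   
                                                   
       ┏━━━━━━━━━━━━━━━━━━━━━━━━━━━━━┓             
       ┃ Spreadsheet                 ┃━━━━━━━━━━━━┓
       ┠─────────────────────────────┨ife         ┃
       ┃A1:                          ┃────────────┨
       ┃       D       E       F     ┃            ┃
       ┃-----------------------------┃············┃
       ┃  1        0       0       0 ┃············┃
       ┃  2        0       0       0 ┃············┃
       ┃  3        0       0       0 ┃············┃
       ┃  4        0       0       0 ┃············┃
       ┃  5        0       0       0 ┃···█·█······┃
       ┃  6        0       0     289 ┃·····██···█·┃
       ┃  7        0       0      39 ┃·█·█·█·█····┃
       ┃  8        0       0       0 ┃██····██····┃
       ┃  9        0       0       0 ┃·███·███████┃
       ┃ 10        0       0  419.91 ┃···········█┃


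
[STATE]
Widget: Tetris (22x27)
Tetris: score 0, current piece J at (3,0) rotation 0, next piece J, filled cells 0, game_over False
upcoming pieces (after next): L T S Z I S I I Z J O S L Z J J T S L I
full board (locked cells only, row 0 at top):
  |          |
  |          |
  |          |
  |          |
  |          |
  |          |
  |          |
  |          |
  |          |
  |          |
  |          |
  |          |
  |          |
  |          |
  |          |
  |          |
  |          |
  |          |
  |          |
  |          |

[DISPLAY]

   █      │Next:      
   ███    │█          
          │███        
          │           
          │           
          │           
          │Score:     
          │0          
          │           
          │           
          │           
          │           
          │           
          │           
          │           
          │           
          │           
          │           
          │           
          │           
          │           
          │           
          │           
          │           
          │           
          │           
          │           


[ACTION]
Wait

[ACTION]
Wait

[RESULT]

          │Next:      
          │█          
   █      │███        
   ███    │           
          │           
          │           
          │Score:     
          │0          
          │           
          │           
          │           
          │           
          │           
          │           
          │           
          │           
          │           
          │           
          │           
          │           
          │           
          │           
          │           
          │           
          │           
          │           
          │           


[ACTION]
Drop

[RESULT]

          │Next:      
          │█          
          │███        
   █      │           
   ███    │           
          │           
          │Score:     
          │0          
          │           
          │           
          │           
          │           
          │           
          │           
          │           
          │           
          │           
          │           
          │           
          │           
          │           
          │           
          │           
          │           
          │           
          │           
          │           


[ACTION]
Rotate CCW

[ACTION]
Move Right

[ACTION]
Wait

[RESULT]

          │Next:      
          │█          
          │███        
          │           
     █    │           
     █    │           
    ██    │Score:     
          │0          
          │           
          │           
          │           
          │           
          │           
          │           
          │           
          │           
          │           
          │           
          │           
          │           
          │           
          │           
          │           
          │           
          │           
          │           
          │           


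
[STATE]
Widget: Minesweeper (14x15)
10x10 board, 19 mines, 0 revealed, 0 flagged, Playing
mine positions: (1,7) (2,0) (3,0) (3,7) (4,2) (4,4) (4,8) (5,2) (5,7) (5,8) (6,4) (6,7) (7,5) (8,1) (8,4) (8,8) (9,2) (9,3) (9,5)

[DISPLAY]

■■■■■■■■■■    
■■■■■■■■■■    
■■■■■■■■■■    
■■■■■■■■■■    
■■■■■■■■■■    
■■■■■■■■■■    
■■■■■■■■■■    
■■■■■■■■■■    
■■■■■■■■■■    
■■■■■■■■■■    
              
              
              
              
              


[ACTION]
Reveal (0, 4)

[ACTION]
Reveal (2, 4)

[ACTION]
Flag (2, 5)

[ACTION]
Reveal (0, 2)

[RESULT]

      1■■■    
11    1■■■    
■2    2■■■    
■312111■■■    
■■■■■■■■■■    
■■■■■■■■■■    
■■■■■■■■■■    
■■■■■■■■■■    
■■■■■■■■■■    
■■■■■■■■■■    
              
              
              
              
              


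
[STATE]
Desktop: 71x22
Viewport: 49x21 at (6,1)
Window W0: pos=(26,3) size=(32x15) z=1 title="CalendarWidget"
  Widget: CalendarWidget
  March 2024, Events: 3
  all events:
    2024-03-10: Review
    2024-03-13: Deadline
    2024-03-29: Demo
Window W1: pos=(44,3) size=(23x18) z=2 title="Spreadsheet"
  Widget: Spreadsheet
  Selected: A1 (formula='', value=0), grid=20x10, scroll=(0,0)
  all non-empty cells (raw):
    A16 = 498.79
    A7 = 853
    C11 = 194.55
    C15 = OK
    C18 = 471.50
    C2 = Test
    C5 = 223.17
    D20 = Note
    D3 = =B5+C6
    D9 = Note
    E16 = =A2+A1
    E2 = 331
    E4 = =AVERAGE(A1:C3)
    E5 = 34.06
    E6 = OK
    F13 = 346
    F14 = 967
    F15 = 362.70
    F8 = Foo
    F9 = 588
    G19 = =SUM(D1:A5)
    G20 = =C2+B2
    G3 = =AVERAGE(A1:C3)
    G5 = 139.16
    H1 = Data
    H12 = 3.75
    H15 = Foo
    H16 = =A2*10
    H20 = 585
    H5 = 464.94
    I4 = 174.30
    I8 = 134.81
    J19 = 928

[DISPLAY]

                                                 
                                                 
                    ┏━━━━━━━━━━━━━━━━━┏━━━━━━━━━━
                    ┃ CalendarWidget  ┃ Spreadshe
                    ┠─────────────────┠──────────
                    ┃          March 2┃A1:       
                    ┃Mo Tu We Th Fr Sa┃       A  
                    ┃             1  2┃----------
                    ┃ 4  5  6  7  8  9┃  1      [
                    ┃11 12 13* 14 15 1┃  2       
                    ┃18 19 20 21 22 23┃  3       
                    ┃25 26 27 28 29* 3┃  4       
                    ┃                 ┃  5       
                    ┃                 ┃  6       
                    ┃                 ┃  7      8
                    ┃                 ┃  8       
                    ┗━━━━━━━━━━━━━━━━━┃  9       
                                      ┃ 10       
                                      ┃ 11       
                                      ┗━━━━━━━━━━
                                                 


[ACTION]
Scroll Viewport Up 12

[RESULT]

                                                 
                                                 
                                                 
                    ┏━━━━━━━━━━━━━━━━━┏━━━━━━━━━━
                    ┃ CalendarWidget  ┃ Spreadshe
                    ┠─────────────────┠──────────
                    ┃          March 2┃A1:       
                    ┃Mo Tu We Th Fr Sa┃       A  
                    ┃             1  2┃----------
                    ┃ 4  5  6  7  8  9┃  1      [
                    ┃11 12 13* 14 15 1┃  2       
                    ┃18 19 20 21 22 23┃  3       
                    ┃25 26 27 28 29* 3┃  4       
                    ┃                 ┃  5       
                    ┃                 ┃  6       
                    ┃                 ┃  7      8
                    ┃                 ┃  8       
                    ┗━━━━━━━━━━━━━━━━━┃  9       
                                      ┃ 10       
                                      ┃ 11       
                                      ┗━━━━━━━━━━


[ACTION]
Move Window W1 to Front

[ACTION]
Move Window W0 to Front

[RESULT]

                                                 
                                                 
                                                 
                    ┏━━━━━━━━━━━━━━━━━━━━━━━━━━━━
                    ┃ CalendarWidget             
                    ┠────────────────────────────
                    ┃          March 2024        
                    ┃Mo Tu We Th Fr Sa Su        
                    ┃             1  2  3        
                    ┃ 4  5  6  7  8  9 10*       
                    ┃11 12 13* 14 15 16 17       
                    ┃18 19 20 21 22 23 24        
                    ┃25 26 27 28 29* 30 31       
                    ┃                            
                    ┃                            
                    ┃                            
                    ┃                            
                    ┗━━━━━━━━━━━━━━━━━━━━━━━━━━━━
                                      ┃ 10       
                                      ┃ 11       
                                      ┗━━━━━━━━━━


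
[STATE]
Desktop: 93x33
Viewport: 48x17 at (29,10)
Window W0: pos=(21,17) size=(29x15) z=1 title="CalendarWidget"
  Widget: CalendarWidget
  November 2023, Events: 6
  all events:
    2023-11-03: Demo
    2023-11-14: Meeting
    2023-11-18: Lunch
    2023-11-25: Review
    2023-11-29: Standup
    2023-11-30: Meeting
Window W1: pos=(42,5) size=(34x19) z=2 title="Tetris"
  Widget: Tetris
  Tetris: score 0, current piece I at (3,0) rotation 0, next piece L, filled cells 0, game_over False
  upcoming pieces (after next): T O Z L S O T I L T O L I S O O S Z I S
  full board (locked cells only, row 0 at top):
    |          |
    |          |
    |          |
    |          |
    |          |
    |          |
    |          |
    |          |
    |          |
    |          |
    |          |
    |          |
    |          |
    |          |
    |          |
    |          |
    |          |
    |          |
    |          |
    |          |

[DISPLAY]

             ┃          │▒▒▒                  ┃ 
             ┃          │                     ┃ 
             ┃          │                     ┃ 
             ┃          │                     ┃ 
             ┃          │Score:               ┃ 
             ┃          │0                    ┃ 
             ┃          │                     ┃ 
━━━━━━━━━━━━━┃          │                     ┃ 
arWidget     ┃          │                     ┃ 
─────────────┃          │                     ┃ 
November 2023┃          │                     ┃ 
e Th Fr Sa Su┃          │                     ┃ 
1  2  3*  4  ┃          │                     ┃ 
8  9 10 11 12┗━━━━━━━━━━━━━━━━━━━━━━━━━━━━━━━━┛ 
15 16 17 18* 19     ┃                           
2 23 24 25* 26      ┃                           
9* 30*              ┃                           


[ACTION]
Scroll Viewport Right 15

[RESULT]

         │▒▒▒                  ┃                
         │                     ┃                
         │                     ┃                
         │                     ┃                
         │Score:               ┃                
         │0                    ┃                
         │                     ┃                
         │                     ┃                
         │                     ┃                
         │                     ┃                
         │                     ┃                
         │                     ┃                
         │                     ┃                
━━━━━━━━━━━━━━━━━━━━━━━━━━━━━━━┛                
     ┃                                          
     ┃                                          
     ┃                                          


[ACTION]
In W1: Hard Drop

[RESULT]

         │▒▒▒                  ┃                
         │                     ┃                
         │                     ┃                
         │                     ┃                
         │Score:               ┃                
         │0                    ┃                
         │                     ┃                
         │                     ┃                
         │                     ┃                
         │                     ┃                
         │                     ┃                
         │                     ┃                
  ████   │                     ┃                
━━━━━━━━━━━━━━━━━━━━━━━━━━━━━━━┛                
     ┃                                          
     ┃                                          
     ┃                                          


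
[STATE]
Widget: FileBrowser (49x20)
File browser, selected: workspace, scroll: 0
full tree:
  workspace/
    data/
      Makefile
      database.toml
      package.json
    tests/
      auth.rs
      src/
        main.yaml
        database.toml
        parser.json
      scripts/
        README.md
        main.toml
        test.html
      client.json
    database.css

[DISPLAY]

> [-] workspace/                                 
    [+] data/                                    
    [+] tests/                                   
    database.css                                 
                                                 
                                                 
                                                 
                                                 
                                                 
                                                 
                                                 
                                                 
                                                 
                                                 
                                                 
                                                 
                                                 
                                                 
                                                 
                                                 


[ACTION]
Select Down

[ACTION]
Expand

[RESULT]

  [-] workspace/                                 
  > [-] data/                                    
      Makefile                                   
      database.toml                              
      package.json                               
    [+] tests/                                   
    database.css                                 
                                                 
                                                 
                                                 
                                                 
                                                 
                                                 
                                                 
                                                 
                                                 
                                                 
                                                 
                                                 
                                                 


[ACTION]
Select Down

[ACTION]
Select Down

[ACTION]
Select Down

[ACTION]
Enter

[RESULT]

  [-] workspace/                                 
    [-] data/                                    
      Makefile                                   
      database.toml                              
    > package.json                               
    [+] tests/                                   
    database.css                                 
                                                 
                                                 
                                                 
                                                 
                                                 
                                                 
                                                 
                                                 
                                                 
                                                 
                                                 
                                                 
                                                 


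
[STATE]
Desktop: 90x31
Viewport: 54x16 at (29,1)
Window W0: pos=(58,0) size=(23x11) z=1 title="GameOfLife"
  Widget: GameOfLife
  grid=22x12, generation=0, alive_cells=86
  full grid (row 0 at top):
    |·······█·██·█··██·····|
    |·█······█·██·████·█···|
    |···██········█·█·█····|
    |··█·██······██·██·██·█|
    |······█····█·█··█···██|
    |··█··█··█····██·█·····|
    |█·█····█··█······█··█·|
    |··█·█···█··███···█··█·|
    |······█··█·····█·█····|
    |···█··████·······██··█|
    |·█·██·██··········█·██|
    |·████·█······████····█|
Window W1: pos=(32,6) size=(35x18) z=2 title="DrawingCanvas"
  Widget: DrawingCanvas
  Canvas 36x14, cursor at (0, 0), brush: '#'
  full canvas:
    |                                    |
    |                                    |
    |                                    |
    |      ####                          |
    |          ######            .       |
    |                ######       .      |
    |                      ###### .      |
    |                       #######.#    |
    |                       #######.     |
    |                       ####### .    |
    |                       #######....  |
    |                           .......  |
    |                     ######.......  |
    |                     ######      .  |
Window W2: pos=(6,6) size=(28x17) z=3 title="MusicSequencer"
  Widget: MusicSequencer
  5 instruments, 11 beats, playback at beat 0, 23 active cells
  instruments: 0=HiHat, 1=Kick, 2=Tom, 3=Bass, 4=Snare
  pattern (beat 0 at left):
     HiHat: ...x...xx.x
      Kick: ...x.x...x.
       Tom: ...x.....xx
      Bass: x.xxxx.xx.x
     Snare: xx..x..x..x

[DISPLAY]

                             ┃ GameOfLife          ┃  
                             ┠─────────────────────┨  
                             ┃Gen: 0               ┃  
                             ┃··█·██······██·██·██·┃  
                             ┃······█····█·█··█···█┃  
━━━━┓━━━━━━━━━━━━━━━━━━━━━━━━━━━━━━━━┓█····██·█····┃  
    ┃DrawingCanvas                   ┃··█······█··█┃  
────┨────────────────────────────────┨█··███···█··█┃  
    ┃                                ┃·█·····█·█···┃  
    ┃                                ┃━━━━━━━━━━━━━┛  
    ┃                                ┃                
    ┃     ####                       ┃                
    ┃         ######            .    ┃                
    ┃               ######       .   ┃                
    ┃                     ###### .   ┃                
    ┃                      #######.# ┃                


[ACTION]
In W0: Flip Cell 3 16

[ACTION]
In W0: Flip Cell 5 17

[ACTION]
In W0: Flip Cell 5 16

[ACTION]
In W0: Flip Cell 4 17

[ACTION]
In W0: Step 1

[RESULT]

                             ┃ GameOfLife          ┃  
                             ┠─────────────────────┨  
                             ┃Gen: 1               ┃  
                             ┃····██·······█·█··██·┃  
                             ┃···██·█········███·██┃  
━━━━┓━━━━━━━━━━━━━━━━━━━━━━━━━━━━━━━━┓····███··██·█┃  
    ┃DrawingCanvas                   ┃██·█··█·███··┃  
────┨────────────────────────────────┨█████····██··┃  
    ┃                                ┃·██·█····█···┃  
    ┃                                ┃━━━━━━━━━━━━━┛  
    ┃                                ┃                
    ┃     ####                       ┃                
    ┃         ######            .    ┃                
    ┃               ######       .   ┃                
    ┃                     ###### .   ┃                
    ┃                      #######.# ┃                


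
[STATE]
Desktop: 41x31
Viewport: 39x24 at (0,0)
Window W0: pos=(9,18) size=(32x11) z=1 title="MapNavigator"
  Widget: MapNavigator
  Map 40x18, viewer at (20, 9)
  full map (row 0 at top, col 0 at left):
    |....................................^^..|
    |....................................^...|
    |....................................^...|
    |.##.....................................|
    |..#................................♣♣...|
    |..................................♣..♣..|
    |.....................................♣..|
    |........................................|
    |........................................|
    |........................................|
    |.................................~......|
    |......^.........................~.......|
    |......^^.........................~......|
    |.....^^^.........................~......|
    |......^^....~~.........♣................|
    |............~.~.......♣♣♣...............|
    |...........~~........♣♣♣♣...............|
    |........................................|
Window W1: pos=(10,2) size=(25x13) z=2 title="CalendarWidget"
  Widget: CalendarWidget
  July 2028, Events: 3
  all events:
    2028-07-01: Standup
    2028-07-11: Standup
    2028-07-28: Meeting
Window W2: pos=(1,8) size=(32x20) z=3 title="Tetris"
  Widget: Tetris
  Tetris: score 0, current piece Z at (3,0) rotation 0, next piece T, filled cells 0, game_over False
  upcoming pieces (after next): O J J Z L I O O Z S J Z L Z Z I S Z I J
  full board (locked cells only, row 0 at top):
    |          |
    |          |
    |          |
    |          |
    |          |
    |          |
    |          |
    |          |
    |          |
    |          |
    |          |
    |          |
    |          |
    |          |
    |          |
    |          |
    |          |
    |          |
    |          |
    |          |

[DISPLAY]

                                       
                                       
          ┏━━━━━━━━━━━━━━━━━━━━━━━┓    
          ┃ CalendarWidget        ┃    
          ┠───────────────────────┨    
          ┃       July 2028       ┃    
          ┃Mo Tu We Th Fr Sa Su   ┃    
          ┃                1*  2  ┃    
 ┏━━━━━━━━━━━━━━━━━━━━━━━━━━━━━━┓ ┃    
 ┃ Tetris                       ┃ ┃    
 ┠──────────────────────────────┨ ┃    
 ┃          │Next:              ┃ ┃    
 ┃          │ ▒                 ┃ ┃    
 ┃          │▒▒▒                ┃ ┃    
 ┃          │                   ┃━┛    
 ┃          │                   ┃      
 ┃          │                   ┃      
 ┃          │Score:             ┃      
 ┃          │0                  ┃━━━━━━
 ┃          │                   ┃      
 ┃          │                   ┃──────
 ┃          │                   ┃......
 ┃          │                   ┃......
 ┃          │                   ┃......


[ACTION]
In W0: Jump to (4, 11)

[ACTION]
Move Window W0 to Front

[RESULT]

                                       
                                       
          ┏━━━━━━━━━━━━━━━━━━━━━━━┓    
          ┃ CalendarWidget        ┃    
          ┠───────────────────────┨    
          ┃       July 2028       ┃    
          ┃Mo Tu We Th Fr Sa Su   ┃    
          ┃                1*  2  ┃    
 ┏━━━━━━━━━━━━━━━━━━━━━━━━━━━━━━┓ ┃    
 ┃ Tetris                       ┃ ┃    
 ┠──────────────────────────────┨ ┃    
 ┃          │Next:              ┃ ┃    
 ┃          │ ▒                 ┃ ┃    
 ┃          │▒▒▒                ┃ ┃    
 ┃          │                   ┃━┛    
 ┃          │                   ┃      
 ┃          │                   ┃      
 ┃          │Score:             ┃      
 ┃       ┏━━━━━━━━━━━━━━━━━━━━━━━━━━━━━
 ┃       ┃ MapNavigator                
 ┃       ┠─────────────────────────────
 ┃       ┃           ..................
 ┃       ┃           ..................
 ┃       ┃           ..................


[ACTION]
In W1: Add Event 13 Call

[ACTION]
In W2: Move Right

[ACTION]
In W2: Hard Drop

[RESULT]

                                       
                                       
          ┏━━━━━━━━━━━━━━━━━━━━━━━┓    
          ┃ CalendarWidget        ┃    
          ┠───────────────────────┨    
          ┃       July 2028       ┃    
          ┃Mo Tu We Th Fr Sa Su   ┃    
          ┃                1*  2  ┃    
 ┏━━━━━━━━━━━━━━━━━━━━━━━━━━━━━━┓ ┃    
 ┃ Tetris                       ┃ ┃    
 ┠──────────────────────────────┨ ┃    
 ┃          │Next:              ┃ ┃    
 ┃          │▓▓                 ┃ ┃    
 ┃          │▓▓                 ┃ ┃    
 ┃          │                   ┃━┛    
 ┃          │                   ┃      
 ┃          │                   ┃      
 ┃          │Score:             ┃      
 ┃       ┏━━━━━━━━━━━━━━━━━━━━━━━━━━━━━
 ┃       ┃ MapNavigator                
 ┃       ┠─────────────────────────────
 ┃       ┃           ..................
 ┃       ┃           ..................
 ┃       ┃           ..................


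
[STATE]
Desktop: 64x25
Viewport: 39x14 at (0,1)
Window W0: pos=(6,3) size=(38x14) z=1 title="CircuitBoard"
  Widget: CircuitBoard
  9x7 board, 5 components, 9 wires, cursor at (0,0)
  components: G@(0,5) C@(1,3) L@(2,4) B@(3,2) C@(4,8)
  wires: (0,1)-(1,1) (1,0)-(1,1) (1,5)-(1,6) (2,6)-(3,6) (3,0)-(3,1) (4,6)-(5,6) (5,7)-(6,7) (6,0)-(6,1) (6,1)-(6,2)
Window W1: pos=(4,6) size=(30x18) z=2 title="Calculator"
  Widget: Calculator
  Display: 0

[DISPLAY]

                                       
                                       
      ┏━━━━━━━━━━━━━━━━━━━━━━━━━━━━━━━━
      ┃ CircuitBoard                   
      ┠────────────────────────────────
    ┏━━━━━━━━━━━━━━━━━━━━━━━━━━━━┓     
    ┃ Calculator                 ┃     
    ┠────────────────────────────┨     
    ┃                           0┃ ·   
    ┃┌───┬───┬───┬───┐           ┃     
    ┃│ 7 │ 8 │ 9 │ ÷ │           ┃ ·   
    ┃├───┼───┼───┼───┤           ┃ │   
    ┃│ 4 │ 5 │ 6 │ × │           ┃ ·   
    ┃├───┼───┼───┼───┤           ┃     


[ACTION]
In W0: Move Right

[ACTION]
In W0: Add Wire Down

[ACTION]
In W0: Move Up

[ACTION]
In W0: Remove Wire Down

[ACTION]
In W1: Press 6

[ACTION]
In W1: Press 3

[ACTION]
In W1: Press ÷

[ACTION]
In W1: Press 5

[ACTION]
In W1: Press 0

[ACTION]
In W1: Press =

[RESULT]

                                       
                                       
      ┏━━━━━━━━━━━━━━━━━━━━━━━━━━━━━━━━
      ┃ CircuitBoard                   
      ┠────────────────────────────────
    ┏━━━━━━━━━━━━━━━━━━━━━━━━━━━━┓     
    ┃ Calculator                 ┃     
    ┠────────────────────────────┨     
    ┃                        1.26┃ ·   
    ┃┌───┬───┬───┬───┐           ┃     
    ┃│ 7 │ 8 │ 9 │ ÷ │           ┃ ·   
    ┃├───┼───┼───┼───┤           ┃ │   
    ┃│ 4 │ 5 │ 6 │ × │           ┃ ·   
    ┃├───┼───┼───┼───┤           ┃     
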